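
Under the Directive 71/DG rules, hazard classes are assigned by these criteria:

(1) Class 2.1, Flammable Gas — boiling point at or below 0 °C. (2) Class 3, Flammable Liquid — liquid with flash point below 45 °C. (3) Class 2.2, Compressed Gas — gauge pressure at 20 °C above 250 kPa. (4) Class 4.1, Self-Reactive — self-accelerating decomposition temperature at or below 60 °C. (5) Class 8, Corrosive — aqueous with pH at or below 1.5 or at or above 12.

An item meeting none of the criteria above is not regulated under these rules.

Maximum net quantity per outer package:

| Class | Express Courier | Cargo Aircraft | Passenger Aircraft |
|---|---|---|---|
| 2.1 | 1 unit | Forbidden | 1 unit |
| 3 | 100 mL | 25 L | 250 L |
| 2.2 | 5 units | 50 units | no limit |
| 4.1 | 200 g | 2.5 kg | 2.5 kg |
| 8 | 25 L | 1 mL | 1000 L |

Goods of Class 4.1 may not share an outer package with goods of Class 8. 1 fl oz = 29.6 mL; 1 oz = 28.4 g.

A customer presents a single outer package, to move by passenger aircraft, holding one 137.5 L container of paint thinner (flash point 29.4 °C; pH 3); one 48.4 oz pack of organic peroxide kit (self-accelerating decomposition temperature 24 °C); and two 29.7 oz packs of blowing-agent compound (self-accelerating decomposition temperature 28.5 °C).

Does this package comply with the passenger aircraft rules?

No

Paint thinner: flash point 29.4 °C < 45 °C → Class 3 (Flammable Liquid).
The organic peroxide kit has self-accelerating decomposition temperature 24 °C, which is ≤ 60 °C, so it is Class 4.1 (Self-Reactive).
Self-accelerating decomposition temperature 28.5 °C meets the Class 4.1 criterion (Self-Reactive), so the blowing-agent compound is Class 4.1.
Class 4.1 net quantity: (one 48.4 oz pack = 1374.56 g) + (two 29.7 oz packs = 1686.96 g) = 3061.52 g.
3061.52 g exceeds the passenger aircraft limit of 2.5 kg for Class 4.1.
Class 3 quantity: 137.5 L.
That is within the Class 3 passenger aircraft limit of 250 L.
The segregation rule (Class 4.1 with Class 8) does not apply to Class 4.1 with Class 3.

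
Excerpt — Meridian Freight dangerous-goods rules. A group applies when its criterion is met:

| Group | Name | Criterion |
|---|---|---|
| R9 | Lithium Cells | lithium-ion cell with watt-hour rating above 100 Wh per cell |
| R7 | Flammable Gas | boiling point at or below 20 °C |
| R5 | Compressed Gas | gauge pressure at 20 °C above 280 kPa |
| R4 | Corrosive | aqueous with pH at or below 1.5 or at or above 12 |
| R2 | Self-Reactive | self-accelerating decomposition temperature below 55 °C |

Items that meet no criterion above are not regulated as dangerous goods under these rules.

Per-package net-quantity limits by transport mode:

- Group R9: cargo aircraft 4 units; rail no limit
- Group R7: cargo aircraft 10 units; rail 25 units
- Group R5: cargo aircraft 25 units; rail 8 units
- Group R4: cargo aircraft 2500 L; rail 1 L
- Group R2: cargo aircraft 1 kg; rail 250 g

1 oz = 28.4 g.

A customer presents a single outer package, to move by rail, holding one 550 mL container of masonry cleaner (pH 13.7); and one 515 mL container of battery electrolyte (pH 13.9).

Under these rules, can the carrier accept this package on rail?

No

With pH 13.7 (≥ 12), the masonry cleaner falls in Group R4.
With pH 13.9 (≥ 12), the battery electrolyte falls in Group R4.
Group R4 net quantity: 550 mL + 515 mL = 1.065 L.
1.065 L > 1 L (rail limit, Group R4) — over the limit.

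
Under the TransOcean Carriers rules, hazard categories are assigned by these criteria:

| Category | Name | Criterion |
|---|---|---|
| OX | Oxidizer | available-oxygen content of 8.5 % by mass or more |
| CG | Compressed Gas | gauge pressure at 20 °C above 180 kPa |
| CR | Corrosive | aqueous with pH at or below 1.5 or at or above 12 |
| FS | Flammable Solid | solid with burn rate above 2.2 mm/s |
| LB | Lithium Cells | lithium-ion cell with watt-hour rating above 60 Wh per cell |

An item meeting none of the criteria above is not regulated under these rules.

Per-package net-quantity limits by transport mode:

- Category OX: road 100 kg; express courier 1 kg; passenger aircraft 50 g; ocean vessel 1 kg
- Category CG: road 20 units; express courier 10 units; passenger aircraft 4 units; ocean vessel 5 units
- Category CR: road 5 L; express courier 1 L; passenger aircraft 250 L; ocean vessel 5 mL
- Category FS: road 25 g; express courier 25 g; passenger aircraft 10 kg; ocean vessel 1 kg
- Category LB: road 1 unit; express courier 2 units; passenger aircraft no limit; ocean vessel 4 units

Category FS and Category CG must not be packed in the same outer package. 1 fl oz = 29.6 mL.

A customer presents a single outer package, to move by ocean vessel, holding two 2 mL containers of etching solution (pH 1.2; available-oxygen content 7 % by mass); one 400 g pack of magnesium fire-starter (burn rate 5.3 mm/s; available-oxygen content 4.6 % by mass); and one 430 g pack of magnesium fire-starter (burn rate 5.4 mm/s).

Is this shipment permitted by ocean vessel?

Etching solution: pH 1.2 ≤ 1.5 → Category CR (Corrosive).
Burn rate 5.3 mm/s meets the Category FS criterion (Flammable Solid), so the magnesium fire-starter is Category FS.
The magnesium fire-starter has burn rate 5.4 mm/s, which is > 2.2 mm/s, so it is Category FS (Flammable Solid).
Category FS net quantity: 400 g + 430 g = 830 g.
830 g ≤ 1 kg (ocean vessel limit, Category FS) — within limit.
Category CR quantity: two 2 mL containers = 4 mL.
That is within the Category CR ocean vessel limit of 5 mL.
The segregation rule (Category FS with Category CG) does not apply to Category FS with Category CR.
Every hazard category is within its ocean vessel limit and no segregation rule is violated.

Yes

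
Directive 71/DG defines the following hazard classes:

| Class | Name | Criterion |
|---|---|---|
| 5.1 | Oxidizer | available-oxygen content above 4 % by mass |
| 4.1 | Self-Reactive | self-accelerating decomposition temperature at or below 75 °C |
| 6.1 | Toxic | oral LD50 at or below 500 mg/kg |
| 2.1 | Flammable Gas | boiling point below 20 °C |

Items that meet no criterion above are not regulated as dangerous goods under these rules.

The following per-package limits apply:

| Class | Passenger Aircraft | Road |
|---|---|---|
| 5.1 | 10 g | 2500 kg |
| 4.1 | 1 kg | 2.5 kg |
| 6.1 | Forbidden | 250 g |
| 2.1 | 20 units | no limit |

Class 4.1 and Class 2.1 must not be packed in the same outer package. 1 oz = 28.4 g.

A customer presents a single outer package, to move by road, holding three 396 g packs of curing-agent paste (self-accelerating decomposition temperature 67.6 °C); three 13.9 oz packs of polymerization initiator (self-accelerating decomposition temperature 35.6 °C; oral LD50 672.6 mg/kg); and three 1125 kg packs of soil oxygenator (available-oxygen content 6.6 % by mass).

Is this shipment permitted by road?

Self-accelerating decomposition temperature 67.6 °C meets the Class 4.1 criterion (Self-Reactive), so the curing-agent paste is Class 4.1.
With self-accelerating decomposition temperature 35.6 °C (≤ 75 °C), the polymerization initiator falls in Class 4.1.
Soil oxygenator: available-oxygen content 6.6 % by mass > 4 % by mass → Class 5.1 (Oxidizer).
Class 5.1 quantity: three 1125 kg packs = 3375 kg.
3375 kg > 2500 kg (road limit, Class 5.1) — over the limit.
Class 4.1 net quantity: (three 396 g packs = 1.188 kg) + (three 13.9 oz packs = 1184.28 g) = 2372.28 g.
That is within the Class 4.1 road limit of 2.5 kg.
The segregation rule (Class 4.1 with Class 2.1) does not apply to Class 5.1 with Class 4.1.

No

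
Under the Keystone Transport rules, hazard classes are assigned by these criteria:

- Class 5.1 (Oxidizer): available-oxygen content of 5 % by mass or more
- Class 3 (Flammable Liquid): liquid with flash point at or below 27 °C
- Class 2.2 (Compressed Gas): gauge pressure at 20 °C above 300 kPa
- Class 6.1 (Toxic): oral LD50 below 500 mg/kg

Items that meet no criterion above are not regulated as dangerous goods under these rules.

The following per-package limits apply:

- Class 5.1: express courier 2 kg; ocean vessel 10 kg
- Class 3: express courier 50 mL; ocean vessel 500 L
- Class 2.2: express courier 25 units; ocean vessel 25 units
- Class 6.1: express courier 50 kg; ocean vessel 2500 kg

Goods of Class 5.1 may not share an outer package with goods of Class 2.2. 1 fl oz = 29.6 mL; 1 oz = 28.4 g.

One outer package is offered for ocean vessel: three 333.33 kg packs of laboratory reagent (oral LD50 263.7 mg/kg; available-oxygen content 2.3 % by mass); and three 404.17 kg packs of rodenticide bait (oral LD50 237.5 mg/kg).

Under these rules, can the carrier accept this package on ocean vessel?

Laboratory reagent: oral LD50 263.7 mg/kg < 500 mg/kg → Class 6.1 (Toxic).
Oral LD50 237.5 mg/kg meets the Class 6.1 criterion (Toxic), so the rodenticide bait is Class 6.1.
Class 6.1 net quantity: (three 333.33 kg packs = 999.99 kg) + (three 404.17 kg packs = 1212.51 kg) = 2212.5 kg.
2212.5 kg ≤ 2500 kg (ocean vessel limit, Class 6.1) — within limit.

Yes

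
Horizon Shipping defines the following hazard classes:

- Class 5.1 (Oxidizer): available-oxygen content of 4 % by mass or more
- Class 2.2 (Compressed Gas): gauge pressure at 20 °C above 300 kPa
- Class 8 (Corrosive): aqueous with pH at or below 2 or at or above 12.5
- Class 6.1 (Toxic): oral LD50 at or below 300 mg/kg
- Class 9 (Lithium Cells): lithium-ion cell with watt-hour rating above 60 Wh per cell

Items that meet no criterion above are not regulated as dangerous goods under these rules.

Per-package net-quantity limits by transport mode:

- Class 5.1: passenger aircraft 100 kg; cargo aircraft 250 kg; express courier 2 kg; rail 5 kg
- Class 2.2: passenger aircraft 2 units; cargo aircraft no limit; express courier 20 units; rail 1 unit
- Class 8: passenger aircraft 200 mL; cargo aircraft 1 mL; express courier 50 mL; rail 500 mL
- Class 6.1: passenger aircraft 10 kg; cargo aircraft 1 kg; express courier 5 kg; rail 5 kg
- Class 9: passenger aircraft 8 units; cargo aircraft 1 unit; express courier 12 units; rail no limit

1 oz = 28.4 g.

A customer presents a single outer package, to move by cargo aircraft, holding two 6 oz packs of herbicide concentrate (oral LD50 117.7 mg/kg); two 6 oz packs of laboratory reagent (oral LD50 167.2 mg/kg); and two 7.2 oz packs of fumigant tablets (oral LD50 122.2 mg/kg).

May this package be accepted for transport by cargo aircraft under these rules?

No

With oral LD50 117.7 mg/kg (≤ 300 mg/kg), the herbicide concentrate falls in Class 6.1.
Oral LD50 167.2 mg/kg meets the Class 6.1 criterion (Toxic), so the laboratory reagent is Class 6.1.
Oral LD50 122.2 mg/kg meets the Class 6.1 criterion (Toxic), so the fumigant tablets are Class 6.1.
Total Class 6.1: (two 6 oz packs = 340.8 g) + (two 6 oz packs = 340.8 g) + (two 7.2 oz packs = 408.96 g) = 1090.56 g.
That exceeds the Class 6.1 cargo aircraft limit of 1 kg.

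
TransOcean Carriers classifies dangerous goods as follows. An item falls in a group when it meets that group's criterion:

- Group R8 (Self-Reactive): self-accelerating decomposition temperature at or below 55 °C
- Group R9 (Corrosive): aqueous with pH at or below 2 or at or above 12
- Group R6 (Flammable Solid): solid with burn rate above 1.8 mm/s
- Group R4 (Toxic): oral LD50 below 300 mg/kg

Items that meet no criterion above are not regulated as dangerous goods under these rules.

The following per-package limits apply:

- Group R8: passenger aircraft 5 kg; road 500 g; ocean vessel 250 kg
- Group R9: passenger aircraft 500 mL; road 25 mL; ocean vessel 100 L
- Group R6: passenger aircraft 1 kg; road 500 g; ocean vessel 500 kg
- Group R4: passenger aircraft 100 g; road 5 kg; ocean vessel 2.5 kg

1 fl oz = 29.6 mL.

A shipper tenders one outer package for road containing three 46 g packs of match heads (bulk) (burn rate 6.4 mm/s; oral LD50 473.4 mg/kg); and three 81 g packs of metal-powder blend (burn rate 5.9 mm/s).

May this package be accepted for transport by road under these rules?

Match heads (bulk): burn rate 6.4 mm/s > 1.8 mm/s → Group R6 (Flammable Solid).
With burn rate 5.9 mm/s (> 1.8 mm/s), the metal-powder blend falls in Group R6.
Group R6 net quantity: (three 46 g packs = 138 g) + (three 81 g packs = 243 g) = 381 g.
381 g ≤ 500 g (road limit, Group R6) — within limit.

Yes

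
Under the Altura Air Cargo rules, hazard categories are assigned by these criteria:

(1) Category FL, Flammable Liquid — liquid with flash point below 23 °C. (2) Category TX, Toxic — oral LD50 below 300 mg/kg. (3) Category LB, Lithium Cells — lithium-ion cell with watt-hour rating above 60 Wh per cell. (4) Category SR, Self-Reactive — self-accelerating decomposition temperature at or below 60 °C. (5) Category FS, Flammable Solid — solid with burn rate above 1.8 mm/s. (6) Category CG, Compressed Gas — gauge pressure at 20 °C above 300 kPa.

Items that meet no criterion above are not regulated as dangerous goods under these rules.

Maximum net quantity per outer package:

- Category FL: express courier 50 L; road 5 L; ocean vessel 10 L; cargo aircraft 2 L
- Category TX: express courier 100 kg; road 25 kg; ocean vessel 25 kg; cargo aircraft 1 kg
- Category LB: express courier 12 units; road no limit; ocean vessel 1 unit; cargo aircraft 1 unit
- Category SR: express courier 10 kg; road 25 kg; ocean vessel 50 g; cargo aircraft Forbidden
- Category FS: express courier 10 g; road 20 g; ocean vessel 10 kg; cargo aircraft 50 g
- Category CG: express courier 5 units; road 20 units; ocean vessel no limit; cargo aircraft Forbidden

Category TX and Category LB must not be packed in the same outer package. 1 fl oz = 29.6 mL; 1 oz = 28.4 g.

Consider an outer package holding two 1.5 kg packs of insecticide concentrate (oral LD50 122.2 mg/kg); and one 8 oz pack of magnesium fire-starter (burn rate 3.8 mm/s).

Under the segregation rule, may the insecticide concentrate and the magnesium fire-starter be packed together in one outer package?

Yes

Oral LD50 122.2 mg/kg meets the Category TX criterion (Toxic), so the insecticide concentrate is Category TX.
Burn rate 3.8 mm/s meets the Category FS criterion (Flammable Solid), so the magnesium fire-starter is Category FS.
No segregation rule bars Category TX with Category FS.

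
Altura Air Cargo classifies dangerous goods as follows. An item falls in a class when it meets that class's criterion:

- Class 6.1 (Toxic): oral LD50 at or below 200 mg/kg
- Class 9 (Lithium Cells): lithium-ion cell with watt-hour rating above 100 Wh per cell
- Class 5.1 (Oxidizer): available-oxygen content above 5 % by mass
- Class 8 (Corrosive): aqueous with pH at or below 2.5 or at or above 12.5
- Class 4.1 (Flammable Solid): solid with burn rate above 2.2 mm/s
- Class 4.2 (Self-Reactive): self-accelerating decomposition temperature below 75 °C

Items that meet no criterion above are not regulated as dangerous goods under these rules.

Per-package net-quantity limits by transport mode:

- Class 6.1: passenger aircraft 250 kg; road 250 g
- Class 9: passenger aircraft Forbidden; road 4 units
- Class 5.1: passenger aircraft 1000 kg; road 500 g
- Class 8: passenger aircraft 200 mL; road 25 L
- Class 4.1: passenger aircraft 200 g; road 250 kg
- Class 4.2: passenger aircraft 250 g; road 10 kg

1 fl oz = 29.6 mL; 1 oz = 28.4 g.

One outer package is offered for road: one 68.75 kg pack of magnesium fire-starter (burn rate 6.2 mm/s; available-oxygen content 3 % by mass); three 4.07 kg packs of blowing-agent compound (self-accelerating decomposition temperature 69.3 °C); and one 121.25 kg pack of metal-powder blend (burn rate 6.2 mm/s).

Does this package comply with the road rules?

No

The magnesium fire-starter has burn rate 6.2 mm/s, which is > 2.2 mm/s, so it is Class 4.1 (Flammable Solid).
Self-accelerating decomposition temperature 69.3 °C meets the Class 4.2 criterion (Self-Reactive), so the blowing-agent compound is Class 4.2.
Metal-powder blend: burn rate 6.2 mm/s > 2.2 mm/s → Class 4.1 (Flammable Solid).
Class 4.1 net quantity: 68.75 kg + 121.25 kg = 190 kg.
190 kg is within the road limit of 250 kg for Class 4.1.
Class 4.2 quantity: three 4.07 kg packs = 12.21 kg.
12.21 kg > 10 kg (road limit, Class 4.2) — over the limit.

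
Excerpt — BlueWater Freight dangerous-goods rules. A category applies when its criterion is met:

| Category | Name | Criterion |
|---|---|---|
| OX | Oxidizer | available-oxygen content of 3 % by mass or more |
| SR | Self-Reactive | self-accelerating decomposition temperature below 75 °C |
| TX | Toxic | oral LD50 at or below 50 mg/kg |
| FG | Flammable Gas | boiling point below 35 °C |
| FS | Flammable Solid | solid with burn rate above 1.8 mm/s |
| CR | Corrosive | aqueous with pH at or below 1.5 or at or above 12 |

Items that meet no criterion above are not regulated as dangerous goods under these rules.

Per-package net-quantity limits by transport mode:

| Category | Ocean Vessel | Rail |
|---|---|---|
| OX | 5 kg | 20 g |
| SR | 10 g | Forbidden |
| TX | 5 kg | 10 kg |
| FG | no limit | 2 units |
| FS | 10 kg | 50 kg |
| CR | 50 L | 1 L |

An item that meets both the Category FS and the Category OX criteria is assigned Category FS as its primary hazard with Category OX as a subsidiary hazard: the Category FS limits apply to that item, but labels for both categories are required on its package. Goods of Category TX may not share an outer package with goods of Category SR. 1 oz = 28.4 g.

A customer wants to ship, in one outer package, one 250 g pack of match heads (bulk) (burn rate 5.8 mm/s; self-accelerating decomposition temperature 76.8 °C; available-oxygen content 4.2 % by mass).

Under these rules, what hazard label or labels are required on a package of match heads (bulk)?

Category FS and OX

The match heads (bulk) have burn rate 5.8 mm/s, which is > 1.8 mm/s, so they are Category FS (Flammable Solid).
Available-oxygen content 4.2 % by mass meets the Category OX criterion (Oxidizer), so the match heads (bulk) are Category OX.
By the precedence rule Category FS is primary and Category OX is subsidiary, and that rule requires both labels on the package.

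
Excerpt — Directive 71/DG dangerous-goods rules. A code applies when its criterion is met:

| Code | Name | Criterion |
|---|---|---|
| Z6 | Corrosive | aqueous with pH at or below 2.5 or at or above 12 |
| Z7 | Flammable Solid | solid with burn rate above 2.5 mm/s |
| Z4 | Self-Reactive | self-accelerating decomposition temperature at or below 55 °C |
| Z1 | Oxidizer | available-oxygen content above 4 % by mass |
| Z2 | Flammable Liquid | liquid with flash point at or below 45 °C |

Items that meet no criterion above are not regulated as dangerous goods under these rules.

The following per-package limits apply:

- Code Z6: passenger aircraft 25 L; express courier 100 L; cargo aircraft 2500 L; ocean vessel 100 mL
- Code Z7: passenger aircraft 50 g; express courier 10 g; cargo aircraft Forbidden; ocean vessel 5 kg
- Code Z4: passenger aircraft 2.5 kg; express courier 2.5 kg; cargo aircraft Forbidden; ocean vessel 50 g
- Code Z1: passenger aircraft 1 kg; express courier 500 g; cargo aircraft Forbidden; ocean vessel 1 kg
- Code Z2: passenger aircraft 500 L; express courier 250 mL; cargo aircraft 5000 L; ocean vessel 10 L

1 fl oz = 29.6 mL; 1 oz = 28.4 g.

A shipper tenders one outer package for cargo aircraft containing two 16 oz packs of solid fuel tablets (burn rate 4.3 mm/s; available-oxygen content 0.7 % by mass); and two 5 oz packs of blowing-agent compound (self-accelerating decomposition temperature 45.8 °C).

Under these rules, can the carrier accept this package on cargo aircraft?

No

With burn rate 4.3 mm/s (> 2.5 mm/s), the solid fuel tablets fall in Code Z7.
The blowing-agent compound has self-accelerating decomposition temperature 45.8 °C, which is ≤ 55 °C, so it is Code Z4 (Self-Reactive).
Code Z4 quantity: two 5 oz packs = 284 g.
By cargo aircraft, Code Z4 is Forbidden regardless of quantity.
Code Z7 quantity: two 16 oz packs = 908.8 g.
By cargo aircraft, Code Z7 is Forbidden regardless of quantity.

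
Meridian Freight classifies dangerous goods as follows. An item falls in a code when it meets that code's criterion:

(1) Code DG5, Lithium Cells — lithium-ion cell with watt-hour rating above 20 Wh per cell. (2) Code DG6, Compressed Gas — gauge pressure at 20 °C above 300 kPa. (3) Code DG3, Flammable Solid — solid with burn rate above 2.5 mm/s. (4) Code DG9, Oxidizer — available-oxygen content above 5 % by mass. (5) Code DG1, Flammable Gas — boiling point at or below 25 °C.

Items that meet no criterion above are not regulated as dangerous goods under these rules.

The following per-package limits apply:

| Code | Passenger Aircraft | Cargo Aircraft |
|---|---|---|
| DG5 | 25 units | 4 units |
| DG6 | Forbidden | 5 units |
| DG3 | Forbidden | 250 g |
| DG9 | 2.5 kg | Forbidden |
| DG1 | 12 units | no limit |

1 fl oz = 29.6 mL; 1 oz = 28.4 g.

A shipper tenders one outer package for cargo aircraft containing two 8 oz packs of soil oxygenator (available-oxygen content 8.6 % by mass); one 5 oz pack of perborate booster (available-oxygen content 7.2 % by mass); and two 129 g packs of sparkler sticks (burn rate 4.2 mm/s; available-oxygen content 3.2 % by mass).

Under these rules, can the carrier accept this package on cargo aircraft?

No

Available-oxygen content 8.6 % by mass meets the Code DG9 criterion (Oxidizer), so the soil oxygenator is Code DG9.
With available-oxygen content 7.2 % by mass (> 5 % by mass), the perborate booster falls in Code DG9.
Burn rate 4.2 mm/s meets the Code DG3 criterion (Flammable Solid), so the sparkler sticks are Code DG3.
Total Code DG9: (two 8 oz packs = 454.4 g) + (one 5 oz pack = 142 g) = 596.4 g.
By cargo aircraft, Code DG9 is Forbidden regardless of quantity.
Code DG3 quantity: two 129 g packs = 258 g.
258 g exceeds the cargo aircraft limit of 250 g for Code DG3.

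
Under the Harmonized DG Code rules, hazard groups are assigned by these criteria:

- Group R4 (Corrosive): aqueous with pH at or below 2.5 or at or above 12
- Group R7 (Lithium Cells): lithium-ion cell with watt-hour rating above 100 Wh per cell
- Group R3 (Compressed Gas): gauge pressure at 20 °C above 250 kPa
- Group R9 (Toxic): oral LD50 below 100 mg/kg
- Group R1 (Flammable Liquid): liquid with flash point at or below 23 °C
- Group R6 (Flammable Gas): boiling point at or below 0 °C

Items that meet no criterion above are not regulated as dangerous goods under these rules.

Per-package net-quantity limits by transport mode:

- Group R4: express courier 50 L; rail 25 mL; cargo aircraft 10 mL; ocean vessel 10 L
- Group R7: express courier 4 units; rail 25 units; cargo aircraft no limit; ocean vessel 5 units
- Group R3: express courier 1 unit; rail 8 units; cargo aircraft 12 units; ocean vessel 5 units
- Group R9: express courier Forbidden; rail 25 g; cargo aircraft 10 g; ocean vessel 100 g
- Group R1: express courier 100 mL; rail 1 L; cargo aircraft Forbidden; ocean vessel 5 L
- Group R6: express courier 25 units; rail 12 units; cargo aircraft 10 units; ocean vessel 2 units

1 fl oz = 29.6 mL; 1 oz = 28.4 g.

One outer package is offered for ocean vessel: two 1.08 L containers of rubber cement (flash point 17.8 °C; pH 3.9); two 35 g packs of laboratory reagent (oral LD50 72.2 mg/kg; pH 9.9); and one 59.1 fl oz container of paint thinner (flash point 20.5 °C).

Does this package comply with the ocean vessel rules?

The rubber cement has flash point 17.8 °C, which is ≤ 23 °C, so it is Group R1 (Flammable Liquid).
With oral LD50 72.2 mg/kg (< 100 mg/kg), the laboratory reagent falls in Group R9.
Paint thinner: flash point 20.5 °C ≤ 23 °C → Group R1 (Flammable Liquid).
Total Group R1: (two 1.08 L containers = 2.16 L) + (one 59.1 fl oz container = 1749.36 mL) = 3909.36 mL.
That is within the Group R1 ocean vessel limit of 5 L.
Group R9 quantity: two 35 g packs = 70 g.
70 g ≤ 100 g (ocean vessel limit, Group R9) — within limit.
Every hazard group is within its ocean vessel limit and no segregation rule is violated.

Yes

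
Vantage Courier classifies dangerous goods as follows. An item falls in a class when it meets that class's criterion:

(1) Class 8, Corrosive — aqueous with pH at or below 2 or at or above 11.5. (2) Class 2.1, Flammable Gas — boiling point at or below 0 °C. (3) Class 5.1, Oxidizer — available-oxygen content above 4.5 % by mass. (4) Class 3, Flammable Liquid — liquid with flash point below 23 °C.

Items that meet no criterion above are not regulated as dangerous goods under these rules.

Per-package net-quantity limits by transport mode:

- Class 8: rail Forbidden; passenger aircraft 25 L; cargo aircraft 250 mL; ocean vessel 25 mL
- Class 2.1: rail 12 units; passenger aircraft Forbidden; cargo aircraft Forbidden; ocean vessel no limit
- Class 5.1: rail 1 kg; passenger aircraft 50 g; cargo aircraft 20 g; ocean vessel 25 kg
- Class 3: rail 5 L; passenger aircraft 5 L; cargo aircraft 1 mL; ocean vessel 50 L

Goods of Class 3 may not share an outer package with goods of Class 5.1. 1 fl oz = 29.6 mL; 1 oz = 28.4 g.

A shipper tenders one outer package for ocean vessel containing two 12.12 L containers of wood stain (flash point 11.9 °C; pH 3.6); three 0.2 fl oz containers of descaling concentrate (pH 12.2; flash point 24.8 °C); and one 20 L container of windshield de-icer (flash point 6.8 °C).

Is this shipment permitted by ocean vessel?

The wood stain has flash point 11.9 °C, which is < 23 °C, so it is Class 3 (Flammable Liquid).
The descaling concentrate has pH 12.2, which is ≥ 11.5, so it is Class 8 (Corrosive).
The windshield de-icer has flash point 6.8 °C, which is < 23 °C, so it is Class 3 (Flammable Liquid).
Total Class 3: (two 12.12 L containers = 24.24 L) + 20 L = 44.24 L.
That is within the Class 3 ocean vessel limit of 50 L.
Class 8 quantity: three 0.2 fl oz containers = 17.76 mL.
17.76 mL is within the ocean vessel limit of 25 mL for Class 8.
The segregation rule (Class 3 with Class 5.1) does not apply to Class 3 with Class 8.
Every hazard class is within its ocean vessel limit and no segregation rule is violated.

Yes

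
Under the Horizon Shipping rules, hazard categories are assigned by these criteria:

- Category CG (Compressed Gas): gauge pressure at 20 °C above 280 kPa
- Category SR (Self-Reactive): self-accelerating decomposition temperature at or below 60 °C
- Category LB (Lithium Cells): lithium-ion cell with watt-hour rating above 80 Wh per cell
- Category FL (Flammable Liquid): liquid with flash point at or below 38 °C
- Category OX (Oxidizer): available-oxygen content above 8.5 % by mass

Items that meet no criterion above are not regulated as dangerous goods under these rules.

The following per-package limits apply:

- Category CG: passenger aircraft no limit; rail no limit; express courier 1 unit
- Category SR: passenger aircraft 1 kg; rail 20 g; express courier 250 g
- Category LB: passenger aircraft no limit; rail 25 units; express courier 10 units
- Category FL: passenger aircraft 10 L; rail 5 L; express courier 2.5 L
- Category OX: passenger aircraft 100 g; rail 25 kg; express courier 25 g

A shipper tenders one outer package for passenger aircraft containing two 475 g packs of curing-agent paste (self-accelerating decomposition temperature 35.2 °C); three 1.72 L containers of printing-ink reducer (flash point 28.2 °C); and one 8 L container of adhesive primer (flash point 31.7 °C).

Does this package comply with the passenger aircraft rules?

With self-accelerating decomposition temperature 35.2 °C (≤ 60 °C), the curing-agent paste falls in Category SR.
Printing-ink reducer: flash point 28.2 °C ≤ 38 °C → Category FL (Flammable Liquid).
The adhesive primer has flash point 31.7 °C, which is ≤ 38 °C, so it is Category FL (Flammable Liquid).
Category SR quantity: two 475 g packs = 950 g.
950 g is within the passenger aircraft limit of 1 kg for Category SR.
Total Category FL: (three 1.72 L containers = 5.16 L) + 8 L = 13.16 L.
13.16 L > 10 L (passenger aircraft limit, Category FL) — over the limit.

No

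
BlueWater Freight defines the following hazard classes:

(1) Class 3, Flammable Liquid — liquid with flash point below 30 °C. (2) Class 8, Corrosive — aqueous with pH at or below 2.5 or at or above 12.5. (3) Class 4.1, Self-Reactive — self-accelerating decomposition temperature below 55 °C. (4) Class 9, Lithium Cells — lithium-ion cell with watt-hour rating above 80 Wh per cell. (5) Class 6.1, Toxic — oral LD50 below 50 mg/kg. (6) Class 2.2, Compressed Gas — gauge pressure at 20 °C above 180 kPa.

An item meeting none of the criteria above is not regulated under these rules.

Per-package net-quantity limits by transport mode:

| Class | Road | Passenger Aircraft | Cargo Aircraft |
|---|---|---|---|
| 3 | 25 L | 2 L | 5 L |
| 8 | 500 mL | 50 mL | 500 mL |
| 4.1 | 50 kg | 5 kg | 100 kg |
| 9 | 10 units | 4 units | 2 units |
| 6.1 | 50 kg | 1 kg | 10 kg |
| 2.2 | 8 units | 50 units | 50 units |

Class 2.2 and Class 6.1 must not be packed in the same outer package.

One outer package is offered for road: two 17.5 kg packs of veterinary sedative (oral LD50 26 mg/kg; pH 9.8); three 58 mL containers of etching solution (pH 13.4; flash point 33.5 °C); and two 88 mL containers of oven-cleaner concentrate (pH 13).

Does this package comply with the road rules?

The veterinary sedative has oral LD50 26 mg/kg, which is < 50 mg/kg, so it is Class 6.1 (Toxic).
pH 13.4 meets the Class 8 criterion (Corrosive), so the etching solution is Class 8.
The oven-cleaner concentrate has pH 13, which is ≥ 12.5, so it is Class 8 (Corrosive).
Class 6.1 quantity: two 17.5 kg packs = 35 kg.
That is within the Class 6.1 road limit of 50 kg.
Total Class 8: (three 58 mL containers = 174 mL) + (two 88 mL containers = 176 mL) = 350 mL.
That is within the Class 8 road limit of 500 mL.
The segregation rule (Class 2.2 with Class 6.1) does not apply to Class 6.1 with Class 8.
Every hazard class is within its road limit and no segregation rule is violated.

Yes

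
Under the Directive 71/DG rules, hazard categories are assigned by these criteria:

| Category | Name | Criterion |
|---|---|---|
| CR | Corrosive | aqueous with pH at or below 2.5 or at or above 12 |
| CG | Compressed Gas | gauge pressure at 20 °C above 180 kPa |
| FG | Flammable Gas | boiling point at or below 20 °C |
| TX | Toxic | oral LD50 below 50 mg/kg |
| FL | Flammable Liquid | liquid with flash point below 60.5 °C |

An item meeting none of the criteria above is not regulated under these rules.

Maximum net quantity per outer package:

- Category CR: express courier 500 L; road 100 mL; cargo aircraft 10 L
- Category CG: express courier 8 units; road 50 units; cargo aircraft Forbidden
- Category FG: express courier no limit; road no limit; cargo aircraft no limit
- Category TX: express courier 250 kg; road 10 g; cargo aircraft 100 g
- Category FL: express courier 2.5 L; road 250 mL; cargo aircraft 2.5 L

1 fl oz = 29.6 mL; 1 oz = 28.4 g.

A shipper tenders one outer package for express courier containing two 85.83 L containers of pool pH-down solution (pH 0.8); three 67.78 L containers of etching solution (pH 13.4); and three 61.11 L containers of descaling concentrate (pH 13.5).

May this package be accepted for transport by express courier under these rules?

No

pH 0.8 meets the Category CR criterion (Corrosive), so the pool pH-down solution is Category CR.
With pH 13.4 (≥ 12), the etching solution falls in Category CR.
With pH 13.5 (≥ 12), the descaling concentrate falls in Category CR.
Category CR net quantity: (two 85.83 L containers = 171.66 L) + (three 67.78 L containers = 203.34 L) + (three 61.11 L containers = 183.33 L) = 558.33 L.
That exceeds the Category CR express courier limit of 500 L.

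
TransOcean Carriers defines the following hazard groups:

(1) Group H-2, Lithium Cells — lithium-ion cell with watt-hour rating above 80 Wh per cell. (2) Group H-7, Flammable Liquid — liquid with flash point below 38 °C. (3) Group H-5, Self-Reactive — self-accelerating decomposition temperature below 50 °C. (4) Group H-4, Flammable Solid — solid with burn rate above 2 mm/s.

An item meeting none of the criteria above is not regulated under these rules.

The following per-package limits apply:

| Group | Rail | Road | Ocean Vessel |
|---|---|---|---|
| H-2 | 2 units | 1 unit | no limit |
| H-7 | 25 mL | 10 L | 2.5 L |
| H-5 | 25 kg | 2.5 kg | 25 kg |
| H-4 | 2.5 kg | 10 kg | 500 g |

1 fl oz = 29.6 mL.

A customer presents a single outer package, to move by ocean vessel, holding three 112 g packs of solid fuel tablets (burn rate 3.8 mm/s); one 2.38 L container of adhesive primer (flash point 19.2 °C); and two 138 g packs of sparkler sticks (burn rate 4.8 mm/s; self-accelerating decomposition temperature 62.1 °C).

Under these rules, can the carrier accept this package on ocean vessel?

The solid fuel tablets have burn rate 3.8 mm/s, which is > 2 mm/s, so they are Group H-4 (Flammable Solid).
With flash point 19.2 °C (< 38 °C), the adhesive primer falls in Group H-7.
With burn rate 4.8 mm/s (> 2 mm/s), the sparkler sticks fall in Group H-4.
Group H-4 net quantity: (three 112 g packs = 336 g) + (two 138 g packs = 276 g) = 612 g.
612 g > 500 g (ocean vessel limit, Group H-4) — over the limit.
Group H-7 quantity: 2.38 L.
2.38 L is within the ocean vessel limit of 2.5 L for Group H-7.

No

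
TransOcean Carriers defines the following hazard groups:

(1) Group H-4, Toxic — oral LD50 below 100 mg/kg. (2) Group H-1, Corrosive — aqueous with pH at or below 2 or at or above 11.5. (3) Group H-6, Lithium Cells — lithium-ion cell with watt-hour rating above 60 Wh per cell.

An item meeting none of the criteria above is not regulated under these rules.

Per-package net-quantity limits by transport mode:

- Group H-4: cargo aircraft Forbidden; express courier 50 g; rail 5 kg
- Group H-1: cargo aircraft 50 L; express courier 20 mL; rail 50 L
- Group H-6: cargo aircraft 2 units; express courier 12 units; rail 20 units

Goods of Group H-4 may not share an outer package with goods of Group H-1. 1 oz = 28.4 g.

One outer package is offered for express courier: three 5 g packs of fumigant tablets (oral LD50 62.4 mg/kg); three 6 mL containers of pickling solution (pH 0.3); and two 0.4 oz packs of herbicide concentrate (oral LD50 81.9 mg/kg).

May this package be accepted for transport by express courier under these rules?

Oral LD50 62.4 mg/kg meets the Group H-4 criterion (Toxic), so the fumigant tablets are Group H-4.
With pH 0.3 (≤ 2), the pickling solution falls in Group H-1.
Herbicide concentrate: oral LD50 81.9 mg/kg < 100 mg/kg → Group H-4 (Toxic).
Total Group H-4: (three 5 g packs = 15 g) + (two 0.4 oz packs = 22.72 g) = 37.72 g.
37.72 g is within the express courier limit of 50 g for Group H-4.
Group H-1 quantity: three 6 mL containers = 18 mL.
18 mL ≤ 20 mL (express courier limit, Group H-1) — within limit.
Group H-4 and Group H-1 may not share an outer package.

No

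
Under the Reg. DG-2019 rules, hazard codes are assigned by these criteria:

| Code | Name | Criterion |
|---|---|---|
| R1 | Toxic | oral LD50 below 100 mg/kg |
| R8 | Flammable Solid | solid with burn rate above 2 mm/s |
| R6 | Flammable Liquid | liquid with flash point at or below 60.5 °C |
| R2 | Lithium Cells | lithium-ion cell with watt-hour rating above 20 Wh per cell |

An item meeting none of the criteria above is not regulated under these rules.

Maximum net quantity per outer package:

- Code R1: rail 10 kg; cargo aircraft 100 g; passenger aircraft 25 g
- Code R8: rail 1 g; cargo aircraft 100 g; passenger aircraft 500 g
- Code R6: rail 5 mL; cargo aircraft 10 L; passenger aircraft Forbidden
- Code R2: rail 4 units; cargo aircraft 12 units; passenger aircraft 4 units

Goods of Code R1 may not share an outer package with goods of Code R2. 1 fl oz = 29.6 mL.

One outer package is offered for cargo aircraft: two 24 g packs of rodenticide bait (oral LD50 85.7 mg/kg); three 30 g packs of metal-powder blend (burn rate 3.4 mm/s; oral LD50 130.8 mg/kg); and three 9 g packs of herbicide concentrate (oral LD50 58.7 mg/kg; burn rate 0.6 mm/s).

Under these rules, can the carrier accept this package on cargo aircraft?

The rodenticide bait has oral LD50 85.7 mg/kg, which is < 100 mg/kg, so it is Code R1 (Toxic).
Metal-powder blend: burn rate 3.4 mm/s > 2 mm/s → Code R8 (Flammable Solid).
The herbicide concentrate has oral LD50 58.7 mg/kg, which is < 100 mg/kg, so it is Code R1 (Toxic).
Code R1 net quantity: (two 24 g packs = 48 g) + (three 9 g packs = 27 g) = 75 g.
75 g is within the cargo aircraft limit of 100 g for Code R1.
Code R8 quantity: three 30 g packs = 90 g.
90 g is within the cargo aircraft limit of 100 g for Code R8.
The segregation rule (Code R1 with Code R2) does not apply to Code R1 with Code R8.
Every hazard code is within its cargo aircraft limit and no segregation rule is violated.

Yes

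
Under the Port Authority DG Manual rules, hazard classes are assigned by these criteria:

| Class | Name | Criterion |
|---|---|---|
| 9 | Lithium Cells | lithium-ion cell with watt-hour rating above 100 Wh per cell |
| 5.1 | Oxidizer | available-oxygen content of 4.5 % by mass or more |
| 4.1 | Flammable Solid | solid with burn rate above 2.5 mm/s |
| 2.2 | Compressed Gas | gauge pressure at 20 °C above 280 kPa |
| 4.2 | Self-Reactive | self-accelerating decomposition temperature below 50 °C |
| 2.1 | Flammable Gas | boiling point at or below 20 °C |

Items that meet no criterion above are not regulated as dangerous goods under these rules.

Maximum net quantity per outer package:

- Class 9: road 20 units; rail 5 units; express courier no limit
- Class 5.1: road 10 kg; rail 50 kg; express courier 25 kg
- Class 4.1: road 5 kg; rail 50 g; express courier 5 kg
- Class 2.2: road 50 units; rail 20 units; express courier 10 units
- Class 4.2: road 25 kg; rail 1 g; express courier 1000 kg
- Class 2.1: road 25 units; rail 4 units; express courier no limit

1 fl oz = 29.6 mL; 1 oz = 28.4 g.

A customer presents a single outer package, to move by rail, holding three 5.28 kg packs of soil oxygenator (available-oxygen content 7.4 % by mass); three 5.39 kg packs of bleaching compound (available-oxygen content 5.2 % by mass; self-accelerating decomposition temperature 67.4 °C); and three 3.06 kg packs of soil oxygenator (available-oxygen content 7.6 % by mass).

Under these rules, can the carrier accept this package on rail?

Yes

Available-oxygen content 7.4 % by mass meets the Class 5.1 criterion (Oxidizer), so the soil oxygenator is Class 5.1.
The bleaching compound has available-oxygen content 5.2 % by mass, which is ≥ 4.5 % by mass, so it is Class 5.1 (Oxidizer).
Soil oxygenator: available-oxygen content 7.6 % by mass ≥ 4.5 % by mass → Class 5.1 (Oxidizer).
Class 5.1 net quantity: (three 5.28 kg packs = 15.84 kg) + (three 5.39 kg packs = 16.17 kg) + (three 3.06 kg packs = 9.18 kg) = 41.19 kg.
41.19 kg is within the rail limit of 50 kg for Class 5.1.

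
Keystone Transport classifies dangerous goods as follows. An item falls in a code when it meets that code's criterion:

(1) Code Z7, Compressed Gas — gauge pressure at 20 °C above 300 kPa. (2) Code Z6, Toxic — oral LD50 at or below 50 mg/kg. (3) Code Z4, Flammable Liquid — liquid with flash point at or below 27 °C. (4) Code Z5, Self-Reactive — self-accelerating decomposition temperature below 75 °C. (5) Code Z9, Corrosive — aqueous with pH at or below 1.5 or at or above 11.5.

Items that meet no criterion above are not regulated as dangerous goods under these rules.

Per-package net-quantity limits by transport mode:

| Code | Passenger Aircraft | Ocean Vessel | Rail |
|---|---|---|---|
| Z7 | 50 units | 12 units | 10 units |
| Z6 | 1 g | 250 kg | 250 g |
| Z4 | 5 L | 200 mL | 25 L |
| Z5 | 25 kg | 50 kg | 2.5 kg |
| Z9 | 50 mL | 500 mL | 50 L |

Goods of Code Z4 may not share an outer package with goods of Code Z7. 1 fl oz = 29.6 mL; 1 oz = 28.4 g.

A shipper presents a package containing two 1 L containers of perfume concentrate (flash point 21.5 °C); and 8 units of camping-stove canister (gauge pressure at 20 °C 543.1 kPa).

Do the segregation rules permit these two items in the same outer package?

Perfume concentrate: flash point 21.5 °C ≤ 27 °C → Code Z4 (Flammable Liquid).
The camping-stove canister has gauge pressure at 20 °C 543.1 kPa, which is > 300 kPa, so it is Code Z7 (Compressed Gas).
Code Z4 and Code Z7 may not share an outer package.

No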